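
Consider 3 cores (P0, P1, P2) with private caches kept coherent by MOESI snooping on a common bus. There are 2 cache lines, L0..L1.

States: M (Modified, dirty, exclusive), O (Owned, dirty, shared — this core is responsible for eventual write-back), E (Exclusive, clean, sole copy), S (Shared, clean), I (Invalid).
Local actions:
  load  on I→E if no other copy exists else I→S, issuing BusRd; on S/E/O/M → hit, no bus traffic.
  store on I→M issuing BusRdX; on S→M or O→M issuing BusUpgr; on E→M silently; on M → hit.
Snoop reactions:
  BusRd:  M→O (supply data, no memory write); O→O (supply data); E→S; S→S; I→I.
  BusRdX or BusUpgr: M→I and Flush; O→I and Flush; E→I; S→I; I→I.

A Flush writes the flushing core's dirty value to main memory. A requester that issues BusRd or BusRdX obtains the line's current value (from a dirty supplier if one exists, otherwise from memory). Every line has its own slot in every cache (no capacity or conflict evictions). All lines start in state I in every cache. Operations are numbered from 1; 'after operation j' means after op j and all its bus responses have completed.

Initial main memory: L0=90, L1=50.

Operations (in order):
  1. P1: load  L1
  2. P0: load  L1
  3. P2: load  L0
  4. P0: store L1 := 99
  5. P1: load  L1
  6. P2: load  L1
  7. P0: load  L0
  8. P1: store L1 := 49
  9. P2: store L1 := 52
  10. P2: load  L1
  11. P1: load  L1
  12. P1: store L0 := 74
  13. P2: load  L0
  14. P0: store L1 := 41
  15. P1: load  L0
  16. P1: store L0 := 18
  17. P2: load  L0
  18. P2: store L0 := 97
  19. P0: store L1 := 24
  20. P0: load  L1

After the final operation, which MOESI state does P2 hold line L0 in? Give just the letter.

1. P1: load  L1  bus=[BusRd]  L1: P0=I P1=E P2=I  mem[L1]=50
2. P0: load  L1  bus=[BusRd]  L1: P0=S P1=S P2=I  mem[L1]=50
3. P2: load  L0  bus=[BusRd]  L0: P0=I P1=I P2=E  mem[L0]=90
4. P0: store L1 := 99  bus=[BusUpgr]  L1: P0=M P1=I P2=I  mem[L1]=50
5. P1: load  L1  bus=[BusRd]  L1: P0=O P1=S P2=I  mem[L1]=50
6. P2: load  L1  bus=[BusRd]  L1: P0=O P1=S P2=S  mem[L1]=50
7. P0: load  L0  bus=[BusRd]  L0: P0=S P1=I P2=S  mem[L0]=90
8. P1: store L1 := 49  bus=[BusUpgr,Flush]  L1: P0=I P1=M P2=I  mem[L1]=99
9. P2: store L1 := 52  bus=[BusRdX,Flush]  L1: P0=I P1=I P2=M  mem[L1]=49
10. P2: load  L1  bus=[-]  L1: P0=I P1=I P2=M  mem[L1]=49
11. P1: load  L1  bus=[BusRd]  L1: P0=I P1=S P2=O  mem[L1]=49
12. P1: store L0 := 74  bus=[BusRdX]  L0: P0=I P1=M P2=I  mem[L0]=90
13. P2: load  L0  bus=[BusRd]  L0: P0=I P1=O P2=S  mem[L0]=90
14. P0: store L1 := 41  bus=[BusRdX,Flush]  L1: P0=M P1=I P2=I  mem[L1]=52
15. P1: load  L0  bus=[-]  L0: P0=I P1=O P2=S  mem[L0]=90
16. P1: store L0 := 18  bus=[BusUpgr]  L0: P0=I P1=M P2=I  mem[L0]=90
17. P2: load  L0  bus=[BusRd]  L0: P0=I P1=O P2=S  mem[L0]=90
18. P2: store L0 := 97  bus=[BusUpgr,Flush]  L0: P0=I P1=I P2=M  mem[L0]=18
19. P0: store L1 := 24  bus=[-]  L1: P0=M P1=I P2=I  mem[L1]=52
20. P0: load  L1  bus=[-]  L1: P0=M P1=I P2=I  mem[L1]=52

state = M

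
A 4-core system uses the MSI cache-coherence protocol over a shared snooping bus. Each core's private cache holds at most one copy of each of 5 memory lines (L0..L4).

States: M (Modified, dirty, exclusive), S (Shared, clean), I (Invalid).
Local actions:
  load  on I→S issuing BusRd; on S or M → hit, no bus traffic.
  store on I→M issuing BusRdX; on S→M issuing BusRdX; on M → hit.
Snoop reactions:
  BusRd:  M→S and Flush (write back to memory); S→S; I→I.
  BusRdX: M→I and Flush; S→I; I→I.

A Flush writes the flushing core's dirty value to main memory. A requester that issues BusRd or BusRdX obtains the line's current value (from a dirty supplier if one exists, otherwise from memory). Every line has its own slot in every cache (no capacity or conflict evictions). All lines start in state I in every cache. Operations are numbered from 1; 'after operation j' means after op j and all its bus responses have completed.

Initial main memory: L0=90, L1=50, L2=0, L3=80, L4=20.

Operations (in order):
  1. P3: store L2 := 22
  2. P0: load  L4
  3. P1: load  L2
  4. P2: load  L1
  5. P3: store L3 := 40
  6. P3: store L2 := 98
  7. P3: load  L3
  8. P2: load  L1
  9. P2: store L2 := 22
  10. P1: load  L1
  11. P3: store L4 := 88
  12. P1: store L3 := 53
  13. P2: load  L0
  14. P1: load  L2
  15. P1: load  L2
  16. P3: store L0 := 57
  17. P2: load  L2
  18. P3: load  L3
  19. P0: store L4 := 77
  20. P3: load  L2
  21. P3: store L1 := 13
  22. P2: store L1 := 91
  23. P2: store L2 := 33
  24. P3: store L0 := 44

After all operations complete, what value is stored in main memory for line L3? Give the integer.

[1] P3: store L2 := 22 | P0:I, P1:I, P2:I, P3:M(22) | bus: BusRdX
[2] P0: load  L4 | P0:S(20), P1:I, P2:I, P3:I | bus: BusRd
[3] P1: load  L2 | P0:I, P1:S(22), P2:I, P3:S(22) | bus: BusRd,Flush
[4] P2: load  L1 | P0:I, P1:I, P2:S(50), P3:I | bus: BusRd
[5] P3: store L3 := 40 | P0:I, P1:I, P2:I, P3:M(40) | bus: BusRdX
[6] P3: store L2 := 98 | P0:I, P1:I, P2:I, P3:M(98) | bus: BusRdX
[7] P3: load  L3 | P0:I, P1:I, P2:I, P3:M(40) | bus: none
[8] P2: load  L1 | P0:I, P1:I, P2:S(50), P3:I | bus: none
[9] P2: store L2 := 22 | P0:I, P1:I, P2:M(22), P3:I | bus: BusRdX,Flush
[10] P1: load  L1 | P0:I, P1:S(50), P2:S(50), P3:I | bus: BusRd
[11] P3: store L4 := 88 | P0:I, P1:I, P2:I, P3:M(88) | bus: BusRdX
[12] P1: store L3 := 53 | P0:I, P1:M(53), P2:I, P3:I | bus: BusRdX,Flush
[13] P2: load  L0 | P0:I, P1:I, P2:S(90), P3:I | bus: BusRd
[14] P1: load  L2 | P0:I, P1:S(22), P2:S(22), P3:I | bus: BusRd,Flush
[15] P1: load  L2 | P0:I, P1:S(22), P2:S(22), P3:I | bus: none
[16] P3: store L0 := 57 | P0:I, P1:I, P2:I, P3:M(57) | bus: BusRdX
[17] P2: load  L2 | P0:I, P1:S(22), P2:S(22), P3:I | bus: none
[18] P3: load  L3 | P0:I, P1:S(53), P2:I, P3:S(53) | bus: BusRd,Flush
[19] P0: store L4 := 77 | P0:M(77), P1:I, P2:I, P3:I | bus: BusRdX,Flush
[20] P3: load  L2 | P0:I, P1:S(22), P2:S(22), P3:S(22) | bus: BusRd
[21] P3: store L1 := 13 | P0:I, P1:I, P2:I, P3:M(13) | bus: BusRdX
[22] P2: store L1 := 91 | P0:I, P1:I, P2:M(91), P3:I | bus: BusRdX,Flush
[23] P2: store L2 := 33 | P0:I, P1:I, P2:M(33), P3:I | bus: BusRdX
[24] P3: store L0 := 44 | P0:I, P1:I, P2:I, P3:M(44) | bus: none

memory[L3] = 53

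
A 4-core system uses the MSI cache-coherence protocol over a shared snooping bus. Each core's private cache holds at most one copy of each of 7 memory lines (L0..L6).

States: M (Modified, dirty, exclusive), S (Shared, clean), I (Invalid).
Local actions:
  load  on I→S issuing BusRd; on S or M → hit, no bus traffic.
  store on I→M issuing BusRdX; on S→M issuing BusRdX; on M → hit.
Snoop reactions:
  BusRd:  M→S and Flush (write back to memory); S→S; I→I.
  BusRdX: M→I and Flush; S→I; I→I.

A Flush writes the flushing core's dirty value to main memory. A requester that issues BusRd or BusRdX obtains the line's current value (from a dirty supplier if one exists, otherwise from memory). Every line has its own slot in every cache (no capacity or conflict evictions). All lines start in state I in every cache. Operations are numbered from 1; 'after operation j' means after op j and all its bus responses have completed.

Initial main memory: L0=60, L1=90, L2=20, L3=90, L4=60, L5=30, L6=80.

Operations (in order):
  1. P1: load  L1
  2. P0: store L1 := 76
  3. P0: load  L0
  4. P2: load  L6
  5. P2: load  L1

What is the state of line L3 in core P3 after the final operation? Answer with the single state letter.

state = I

[1] P1: load  L1 | P0:I, P1:S(90), P2:I, P3:I | bus: BusRd
[2] P0: store L1 := 76 | P0:M(76), P1:I, P2:I, P3:I | bus: BusRdX
[3] P0: load  L0 | P0:S(60), P1:I, P2:I, P3:I | bus: BusRd
[4] P2: load  L6 | P0:I, P1:I, P2:S(80), P3:I | bus: BusRd
[5] P2: load  L1 | P0:S(76), P1:I, P2:S(76), P3:I | bus: BusRd,Flush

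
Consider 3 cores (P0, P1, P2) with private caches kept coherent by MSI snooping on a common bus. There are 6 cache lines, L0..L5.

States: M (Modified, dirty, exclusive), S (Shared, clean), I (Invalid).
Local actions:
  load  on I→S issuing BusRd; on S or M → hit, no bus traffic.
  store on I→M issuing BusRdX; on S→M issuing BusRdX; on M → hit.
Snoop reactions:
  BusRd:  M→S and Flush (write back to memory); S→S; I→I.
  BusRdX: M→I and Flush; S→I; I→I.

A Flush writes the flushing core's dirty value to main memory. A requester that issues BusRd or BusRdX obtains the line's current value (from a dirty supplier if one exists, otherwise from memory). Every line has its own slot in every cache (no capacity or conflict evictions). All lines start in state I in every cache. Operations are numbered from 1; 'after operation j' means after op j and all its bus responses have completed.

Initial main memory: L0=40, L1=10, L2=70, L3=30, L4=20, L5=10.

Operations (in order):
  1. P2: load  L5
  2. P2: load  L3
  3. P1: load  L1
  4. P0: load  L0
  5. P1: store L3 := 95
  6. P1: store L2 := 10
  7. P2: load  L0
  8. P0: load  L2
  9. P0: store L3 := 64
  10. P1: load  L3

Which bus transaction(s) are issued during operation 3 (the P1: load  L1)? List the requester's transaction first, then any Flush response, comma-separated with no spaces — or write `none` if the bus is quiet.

[1] P2: load  L5 | P0:I, P1:I, P2:S(10) | bus: BusRd
[2] P2: load  L3 | P0:I, P1:I, P2:S(30) | bus: BusRd
[3] P1: load  L1 | P0:I, P1:S(10), P2:I | bus: BusRd
[4] P0: load  L0 | P0:S(40), P1:I, P2:I | bus: BusRd
[5] P1: store L3 := 95 | P0:I, P1:M(95), P2:I | bus: BusRdX
[6] P1: store L2 := 10 | P0:I, P1:M(10), P2:I | bus: BusRdX
[7] P2: load  L0 | P0:S(40), P1:I, P2:S(40) | bus: BusRd
[8] P0: load  L2 | P0:S(10), P1:S(10), P2:I | bus: BusRd,Flush
[9] P0: store L3 := 64 | P0:M(64), P1:I, P2:I | bus: BusRdX,Flush
[10] P1: load  L3 | P0:S(64), P1:S(64), P2:I | bus: BusRd,Flush

bus = BusRd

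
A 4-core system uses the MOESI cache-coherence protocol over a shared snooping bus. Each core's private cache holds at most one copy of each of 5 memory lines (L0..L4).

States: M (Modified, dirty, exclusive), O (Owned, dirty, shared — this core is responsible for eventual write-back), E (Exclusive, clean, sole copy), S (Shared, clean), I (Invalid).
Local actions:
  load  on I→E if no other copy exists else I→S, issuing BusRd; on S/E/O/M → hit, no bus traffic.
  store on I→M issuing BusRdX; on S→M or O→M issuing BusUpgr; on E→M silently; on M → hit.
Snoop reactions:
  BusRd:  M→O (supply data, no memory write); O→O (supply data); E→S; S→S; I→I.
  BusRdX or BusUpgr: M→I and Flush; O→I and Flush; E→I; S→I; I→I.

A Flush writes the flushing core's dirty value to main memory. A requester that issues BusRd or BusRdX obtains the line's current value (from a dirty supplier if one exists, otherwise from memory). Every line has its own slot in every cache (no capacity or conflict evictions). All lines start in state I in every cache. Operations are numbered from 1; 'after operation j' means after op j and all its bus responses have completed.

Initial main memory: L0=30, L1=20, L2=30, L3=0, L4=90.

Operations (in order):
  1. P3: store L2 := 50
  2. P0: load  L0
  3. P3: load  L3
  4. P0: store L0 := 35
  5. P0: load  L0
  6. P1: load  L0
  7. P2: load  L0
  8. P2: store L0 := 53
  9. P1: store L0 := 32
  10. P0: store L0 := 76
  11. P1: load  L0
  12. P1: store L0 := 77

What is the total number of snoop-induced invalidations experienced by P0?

[1] P3: store L2 := 50 | P0:I, P1:I, P2:I, P3:M(50) | bus: BusRdX
[2] P0: load  L0 | P0:E(30), P1:I, P2:I, P3:I | bus: BusRd
[3] P3: load  L3 | P0:I, P1:I, P2:I, P3:E(0) | bus: BusRd
[4] P0: store L0 := 35 | P0:M(35), P1:I, P2:I, P3:I | bus: none
[5] P0: load  L0 | P0:M(35), P1:I, P2:I, P3:I | bus: none
[6] P1: load  L0 | P0:O(35), P1:S(35), P2:I, P3:I | bus: BusRd
[7] P2: load  L0 | P0:O(35), P1:S(35), P2:S(35), P3:I | bus: BusRd
[8] P2: store L0 := 53 | P0:I, P1:I, P2:M(53), P3:I | bus: BusUpgr,Flush
[9] P1: store L0 := 32 | P0:I, P1:M(32), P2:I, P3:I | bus: BusRdX,Flush
[10] P0: store L0 := 76 | P0:M(76), P1:I, P2:I, P3:I | bus: BusRdX,Flush
[11] P1: load  L0 | P0:O(76), P1:S(76), P2:I, P3:I | bus: BusRd
[12] P1: store L0 := 77 | P0:I, P1:M(77), P2:I, P3:I | bus: BusUpgr,Flush

invalidations = 2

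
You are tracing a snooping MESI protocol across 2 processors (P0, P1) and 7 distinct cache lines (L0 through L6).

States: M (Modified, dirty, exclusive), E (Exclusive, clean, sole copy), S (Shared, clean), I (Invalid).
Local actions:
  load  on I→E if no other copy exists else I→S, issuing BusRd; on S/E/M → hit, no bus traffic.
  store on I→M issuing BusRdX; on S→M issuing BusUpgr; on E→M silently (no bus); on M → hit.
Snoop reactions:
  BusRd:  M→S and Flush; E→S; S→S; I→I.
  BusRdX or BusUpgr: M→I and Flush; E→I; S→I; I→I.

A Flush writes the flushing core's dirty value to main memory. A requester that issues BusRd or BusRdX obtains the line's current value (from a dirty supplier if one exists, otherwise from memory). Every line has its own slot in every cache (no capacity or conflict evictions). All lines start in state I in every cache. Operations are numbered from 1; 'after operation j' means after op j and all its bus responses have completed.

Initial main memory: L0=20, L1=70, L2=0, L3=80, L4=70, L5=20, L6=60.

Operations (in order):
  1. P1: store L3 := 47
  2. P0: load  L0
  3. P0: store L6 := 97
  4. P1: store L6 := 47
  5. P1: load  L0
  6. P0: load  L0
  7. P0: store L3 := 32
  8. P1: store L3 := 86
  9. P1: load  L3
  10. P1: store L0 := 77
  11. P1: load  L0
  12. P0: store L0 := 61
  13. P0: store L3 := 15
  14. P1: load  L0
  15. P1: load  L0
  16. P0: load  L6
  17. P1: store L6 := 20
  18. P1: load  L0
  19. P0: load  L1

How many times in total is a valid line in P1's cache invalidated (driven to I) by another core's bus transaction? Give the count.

invalidations = 3

step 1: P1: store L3 := 47  ⟶  IM  (L3)  txn=BusRdX  M[L3]=80
step 2: P0: load  L0  ⟶  EI  (L0)  txn=BusRd  M[L0]=20
step 3: P0: store L6 := 97  ⟶  MI  (L6)  txn=BusRdX  M[L6]=60
step 4: P1: store L6 := 47  ⟶  IM  (L6)  txn=BusRdX+Flush  M[L6]=97
step 5: P1: load  L0  ⟶  SS  (L0)  txn=BusRd  M[L0]=20
step 6: P0: load  L0  ⟶  SS  (L0)  txn=∅  M[L0]=20
step 7: P0: store L3 := 32  ⟶  MI  (L3)  txn=BusRdX+Flush  M[L3]=47
step 8: P1: store L3 := 86  ⟶  IM  (L3)  txn=BusRdX+Flush  M[L3]=32
step 9: P1: load  L3  ⟶  IM  (L3)  txn=∅  M[L3]=32
step 10: P1: store L0 := 77  ⟶  IM  (L0)  txn=BusUpgr  M[L0]=20
step 11: P1: load  L0  ⟶  IM  (L0)  txn=∅  M[L0]=20
step 12: P0: store L0 := 61  ⟶  MI  (L0)  txn=BusRdX+Flush  M[L0]=77
step 13: P0: store L3 := 15  ⟶  MI  (L3)  txn=BusRdX+Flush  M[L3]=86
step 14: P1: load  L0  ⟶  SS  (L0)  txn=BusRd+Flush  M[L0]=61
step 15: P1: load  L0  ⟶  SS  (L0)  txn=∅  M[L0]=61
step 16: P0: load  L6  ⟶  SS  (L6)  txn=BusRd+Flush  M[L6]=47
step 17: P1: store L6 := 20  ⟶  IM  (L6)  txn=BusUpgr  M[L6]=47
step 18: P1: load  L0  ⟶  SS  (L0)  txn=∅  M[L0]=61
step 19: P0: load  L1  ⟶  EI  (L1)  txn=BusRd  M[L1]=70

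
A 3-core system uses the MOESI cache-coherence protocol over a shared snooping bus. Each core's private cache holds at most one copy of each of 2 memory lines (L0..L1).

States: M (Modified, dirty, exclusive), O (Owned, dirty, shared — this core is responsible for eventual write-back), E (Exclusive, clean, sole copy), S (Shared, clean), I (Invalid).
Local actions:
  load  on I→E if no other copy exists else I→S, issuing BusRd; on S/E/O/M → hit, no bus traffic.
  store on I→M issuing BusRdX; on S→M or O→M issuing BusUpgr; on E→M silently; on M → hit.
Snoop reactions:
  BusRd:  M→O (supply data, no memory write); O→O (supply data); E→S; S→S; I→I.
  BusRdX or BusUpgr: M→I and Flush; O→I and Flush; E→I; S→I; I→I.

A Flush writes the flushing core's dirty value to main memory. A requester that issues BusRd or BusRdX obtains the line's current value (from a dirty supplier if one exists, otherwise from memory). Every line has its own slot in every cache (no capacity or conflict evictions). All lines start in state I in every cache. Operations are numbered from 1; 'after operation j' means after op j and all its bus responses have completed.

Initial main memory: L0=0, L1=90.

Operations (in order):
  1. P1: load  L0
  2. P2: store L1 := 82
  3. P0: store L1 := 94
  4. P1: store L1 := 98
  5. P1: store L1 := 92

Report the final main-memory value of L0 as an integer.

memory[L0] = 0

  op1 P1: load  L0 → I/E/I on L0; bus BusRd; mem=0
  op2 P2: store L1 := 82 → I/I/M on L1; bus BusRdX; mem=90
  op3 P0: store L1 := 94 → M/I/I on L1; bus BusRdX Flush; mem=82
  op4 P1: store L1 := 98 → I/M/I on L1; bus BusRdX Flush; mem=94
  op5 P1: store L1 := 92 → I/M/I on L1; bus (none); mem=94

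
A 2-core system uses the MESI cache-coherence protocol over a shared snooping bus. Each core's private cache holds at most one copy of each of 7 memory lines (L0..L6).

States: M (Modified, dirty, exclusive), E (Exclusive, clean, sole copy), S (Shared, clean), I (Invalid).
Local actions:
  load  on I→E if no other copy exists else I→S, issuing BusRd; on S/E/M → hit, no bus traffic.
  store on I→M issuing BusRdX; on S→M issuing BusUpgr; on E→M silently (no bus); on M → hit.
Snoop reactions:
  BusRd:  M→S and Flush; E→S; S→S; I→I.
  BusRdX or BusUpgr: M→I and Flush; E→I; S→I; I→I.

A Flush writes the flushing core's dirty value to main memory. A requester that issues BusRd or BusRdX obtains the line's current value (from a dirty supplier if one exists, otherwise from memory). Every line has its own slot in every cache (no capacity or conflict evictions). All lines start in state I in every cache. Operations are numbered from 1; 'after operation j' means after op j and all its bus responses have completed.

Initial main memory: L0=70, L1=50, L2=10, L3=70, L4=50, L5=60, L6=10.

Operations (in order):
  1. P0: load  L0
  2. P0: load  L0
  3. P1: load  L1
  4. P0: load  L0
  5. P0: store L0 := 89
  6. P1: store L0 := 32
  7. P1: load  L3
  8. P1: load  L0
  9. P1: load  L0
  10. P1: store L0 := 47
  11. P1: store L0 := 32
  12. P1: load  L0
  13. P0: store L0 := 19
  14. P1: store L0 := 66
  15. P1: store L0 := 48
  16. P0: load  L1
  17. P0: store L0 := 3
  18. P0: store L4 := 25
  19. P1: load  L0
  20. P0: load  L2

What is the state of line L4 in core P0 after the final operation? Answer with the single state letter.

[1] P0: load  L0 | P0:E(70), P1:I | bus: BusRd
[2] P0: load  L0 | P0:E(70), P1:I | bus: none
[3] P1: load  L1 | P0:I, P1:E(50) | bus: BusRd
[4] P0: load  L0 | P0:E(70), P1:I | bus: none
[5] P0: store L0 := 89 | P0:M(89), P1:I | bus: none
[6] P1: store L0 := 32 | P0:I, P1:M(32) | bus: BusRdX,Flush
[7] P1: load  L3 | P0:I, P1:E(70) | bus: BusRd
[8] P1: load  L0 | P0:I, P1:M(32) | bus: none
[9] P1: load  L0 | P0:I, P1:M(32) | bus: none
[10] P1: store L0 := 47 | P0:I, P1:M(47) | bus: none
[11] P1: store L0 := 32 | P0:I, P1:M(32) | bus: none
[12] P1: load  L0 | P0:I, P1:M(32) | bus: none
[13] P0: store L0 := 19 | P0:M(19), P1:I | bus: BusRdX,Flush
[14] P1: store L0 := 66 | P0:I, P1:M(66) | bus: BusRdX,Flush
[15] P1: store L0 := 48 | P0:I, P1:M(48) | bus: none
[16] P0: load  L1 | P0:S(50), P1:S(50) | bus: BusRd
[17] P0: store L0 := 3 | P0:M(3), P1:I | bus: BusRdX,Flush
[18] P0: store L4 := 25 | P0:M(25), P1:I | bus: BusRdX
[19] P1: load  L0 | P0:S(3), P1:S(3) | bus: BusRd,Flush
[20] P0: load  L2 | P0:E(10), P1:I | bus: BusRd

state = M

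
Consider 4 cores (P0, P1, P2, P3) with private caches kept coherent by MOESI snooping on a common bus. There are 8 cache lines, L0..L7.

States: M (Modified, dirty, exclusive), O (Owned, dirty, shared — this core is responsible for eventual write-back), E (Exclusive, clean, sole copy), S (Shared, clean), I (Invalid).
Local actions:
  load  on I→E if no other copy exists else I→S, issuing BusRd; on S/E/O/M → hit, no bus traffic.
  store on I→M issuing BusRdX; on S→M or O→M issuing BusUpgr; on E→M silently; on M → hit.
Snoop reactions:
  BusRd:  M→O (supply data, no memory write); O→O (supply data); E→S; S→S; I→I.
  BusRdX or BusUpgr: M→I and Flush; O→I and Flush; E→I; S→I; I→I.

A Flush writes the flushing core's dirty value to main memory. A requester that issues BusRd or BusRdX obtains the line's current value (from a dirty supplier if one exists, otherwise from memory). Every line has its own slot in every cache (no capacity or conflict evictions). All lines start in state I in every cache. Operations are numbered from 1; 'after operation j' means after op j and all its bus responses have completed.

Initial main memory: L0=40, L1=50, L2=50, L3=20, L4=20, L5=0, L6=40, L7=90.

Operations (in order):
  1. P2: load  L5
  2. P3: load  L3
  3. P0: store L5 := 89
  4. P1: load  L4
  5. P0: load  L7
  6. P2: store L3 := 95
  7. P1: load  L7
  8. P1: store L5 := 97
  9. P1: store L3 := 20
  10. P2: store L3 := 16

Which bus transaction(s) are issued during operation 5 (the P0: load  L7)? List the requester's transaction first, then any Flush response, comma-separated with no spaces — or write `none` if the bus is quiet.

bus = BusRd

  op1 P2: load  L5 → I/I/E/I on L5; bus BusRd; mem=0
  op2 P3: load  L3 → I/I/I/E on L3; bus BusRd; mem=20
  op3 P0: store L5 := 89 → M/I/I/I on L5; bus BusRdX; mem=0
  op4 P1: load  L4 → I/E/I/I on L4; bus BusRd; mem=20
  op5 P0: load  L7 → E/I/I/I on L7; bus BusRd; mem=90
  op6 P2: store L3 := 95 → I/I/M/I on L3; bus BusRdX; mem=20
  op7 P1: load  L7 → S/S/I/I on L7; bus BusRd; mem=90
  op8 P1: store L5 := 97 → I/M/I/I on L5; bus BusRdX Flush; mem=89
  op9 P1: store L3 := 20 → I/M/I/I on L3; bus BusRdX Flush; mem=95
  op10 P2: store L3 := 16 → I/I/M/I on L3; bus BusRdX Flush; mem=20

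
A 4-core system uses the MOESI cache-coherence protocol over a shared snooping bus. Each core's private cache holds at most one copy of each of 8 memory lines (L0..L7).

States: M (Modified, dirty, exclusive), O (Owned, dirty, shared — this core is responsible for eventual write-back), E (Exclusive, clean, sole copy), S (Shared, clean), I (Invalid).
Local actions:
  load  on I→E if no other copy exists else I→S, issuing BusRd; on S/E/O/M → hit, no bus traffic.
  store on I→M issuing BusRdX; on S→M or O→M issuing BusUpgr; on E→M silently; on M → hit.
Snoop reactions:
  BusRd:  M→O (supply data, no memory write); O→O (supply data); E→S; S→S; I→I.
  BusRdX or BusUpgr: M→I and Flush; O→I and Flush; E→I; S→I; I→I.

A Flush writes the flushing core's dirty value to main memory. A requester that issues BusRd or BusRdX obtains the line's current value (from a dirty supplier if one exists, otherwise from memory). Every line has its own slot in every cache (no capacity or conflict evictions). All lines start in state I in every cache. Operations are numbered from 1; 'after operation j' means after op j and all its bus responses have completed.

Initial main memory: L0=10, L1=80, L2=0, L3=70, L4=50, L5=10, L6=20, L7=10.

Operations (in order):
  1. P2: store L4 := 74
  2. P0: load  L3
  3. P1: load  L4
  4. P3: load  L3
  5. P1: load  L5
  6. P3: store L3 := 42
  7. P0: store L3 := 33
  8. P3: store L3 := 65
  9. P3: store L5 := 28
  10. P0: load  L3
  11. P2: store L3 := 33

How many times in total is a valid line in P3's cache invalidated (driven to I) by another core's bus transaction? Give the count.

invalidations = 2

  op1 P2: store L4 := 74 → I/I/M/I on L4; bus BusRdX; mem=50
  op2 P0: load  L3 → E/I/I/I on L3; bus BusRd; mem=70
  op3 P1: load  L4 → I/S/O/I on L4; bus BusRd; mem=50
  op4 P3: load  L3 → S/I/I/S on L3; bus BusRd; mem=70
  op5 P1: load  L5 → I/E/I/I on L5; bus BusRd; mem=10
  op6 P3: store L3 := 42 → I/I/I/M on L3; bus BusUpgr; mem=70
  op7 P0: store L3 := 33 → M/I/I/I on L3; bus BusRdX Flush; mem=42
  op8 P3: store L3 := 65 → I/I/I/M on L3; bus BusRdX Flush; mem=33
  op9 P3: store L5 := 28 → I/I/I/M on L5; bus BusRdX; mem=10
  op10 P0: load  L3 → S/I/I/O on L3; bus BusRd; mem=33
  op11 P2: store L3 := 33 → I/I/M/I on L3; bus BusRdX Flush; mem=65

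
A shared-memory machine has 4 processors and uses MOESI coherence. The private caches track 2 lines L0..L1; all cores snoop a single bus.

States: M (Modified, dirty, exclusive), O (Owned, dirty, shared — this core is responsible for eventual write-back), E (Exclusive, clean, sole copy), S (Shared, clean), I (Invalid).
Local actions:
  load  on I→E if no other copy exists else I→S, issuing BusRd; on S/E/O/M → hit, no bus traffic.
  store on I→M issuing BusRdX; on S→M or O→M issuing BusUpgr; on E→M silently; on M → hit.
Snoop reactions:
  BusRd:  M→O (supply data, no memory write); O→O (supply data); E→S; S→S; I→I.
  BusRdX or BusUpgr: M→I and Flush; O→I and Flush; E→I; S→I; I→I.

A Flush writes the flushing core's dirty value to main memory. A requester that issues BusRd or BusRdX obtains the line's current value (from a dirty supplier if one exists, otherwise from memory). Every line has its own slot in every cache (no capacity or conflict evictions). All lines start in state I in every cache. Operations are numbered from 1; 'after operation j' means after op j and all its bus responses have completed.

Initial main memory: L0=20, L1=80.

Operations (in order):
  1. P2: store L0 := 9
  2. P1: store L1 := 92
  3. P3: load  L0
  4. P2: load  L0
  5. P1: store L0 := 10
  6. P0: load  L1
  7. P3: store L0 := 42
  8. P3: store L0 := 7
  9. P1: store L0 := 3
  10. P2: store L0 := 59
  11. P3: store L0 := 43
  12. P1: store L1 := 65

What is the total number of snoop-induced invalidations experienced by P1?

  op1 P2: store L0 := 9 → I/I/M/I on L0; bus BusRdX; mem=20
  op2 P1: store L1 := 92 → I/M/I/I on L1; bus BusRdX; mem=80
  op3 P3: load  L0 → I/I/O/S on L0; bus BusRd; mem=20
  op4 P2: load  L0 → I/I/O/S on L0; bus (none); mem=20
  op5 P1: store L0 := 10 → I/M/I/I on L0; bus BusRdX Flush; mem=9
  op6 P0: load  L1 → S/O/I/I on L1; bus BusRd; mem=80
  op7 P3: store L0 := 42 → I/I/I/M on L0; bus BusRdX Flush; mem=10
  op8 P3: store L0 := 7 → I/I/I/M on L0; bus (none); mem=10
  op9 P1: store L0 := 3 → I/M/I/I on L0; bus BusRdX Flush; mem=7
  op10 P2: store L0 := 59 → I/I/M/I on L0; bus BusRdX Flush; mem=3
  op11 P3: store L0 := 43 → I/I/I/M on L0; bus BusRdX Flush; mem=59
  op12 P1: store L1 := 65 → I/M/I/I on L1; bus BusUpgr; mem=80

invalidations = 2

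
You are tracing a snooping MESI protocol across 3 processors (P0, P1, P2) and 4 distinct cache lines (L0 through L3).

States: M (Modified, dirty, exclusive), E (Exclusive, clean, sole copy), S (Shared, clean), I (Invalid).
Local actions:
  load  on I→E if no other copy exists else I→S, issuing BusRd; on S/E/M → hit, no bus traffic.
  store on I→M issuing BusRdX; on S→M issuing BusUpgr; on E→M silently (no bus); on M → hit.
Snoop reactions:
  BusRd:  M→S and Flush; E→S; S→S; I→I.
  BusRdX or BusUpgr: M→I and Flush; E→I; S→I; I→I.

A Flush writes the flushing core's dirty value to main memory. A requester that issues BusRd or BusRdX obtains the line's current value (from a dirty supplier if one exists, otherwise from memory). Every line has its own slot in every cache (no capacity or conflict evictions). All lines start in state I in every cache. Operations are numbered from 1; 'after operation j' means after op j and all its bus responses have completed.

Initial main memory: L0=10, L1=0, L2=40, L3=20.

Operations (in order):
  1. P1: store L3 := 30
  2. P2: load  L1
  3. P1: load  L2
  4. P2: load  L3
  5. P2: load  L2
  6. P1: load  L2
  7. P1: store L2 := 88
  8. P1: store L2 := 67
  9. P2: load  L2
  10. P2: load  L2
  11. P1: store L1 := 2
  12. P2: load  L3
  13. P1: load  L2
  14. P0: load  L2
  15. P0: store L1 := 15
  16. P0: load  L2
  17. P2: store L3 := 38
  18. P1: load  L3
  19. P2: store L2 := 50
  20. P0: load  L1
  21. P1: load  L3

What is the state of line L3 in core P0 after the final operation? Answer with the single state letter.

state = I

1. P1: store L3 := 30  bus=[BusRdX]  L3: P0=I P1=M P2=I  mem[L3]=20
2. P2: load  L1  bus=[BusRd]  L1: P0=I P1=I P2=E  mem[L1]=0
3. P1: load  L2  bus=[BusRd]  L2: P0=I P1=E P2=I  mem[L2]=40
4. P2: load  L3  bus=[BusRd,Flush]  L3: P0=I P1=S P2=S  mem[L3]=30
5. P2: load  L2  bus=[BusRd]  L2: P0=I P1=S P2=S  mem[L2]=40
6. P1: load  L2  bus=[-]  L2: P0=I P1=S P2=S  mem[L2]=40
7. P1: store L2 := 88  bus=[BusUpgr]  L2: P0=I P1=M P2=I  mem[L2]=40
8. P1: store L2 := 67  bus=[-]  L2: P0=I P1=M P2=I  mem[L2]=40
9. P2: load  L2  bus=[BusRd,Flush]  L2: P0=I P1=S P2=S  mem[L2]=67
10. P2: load  L2  bus=[-]  L2: P0=I P1=S P2=S  mem[L2]=67
11. P1: store L1 := 2  bus=[BusRdX]  L1: P0=I P1=M P2=I  mem[L1]=0
12. P2: load  L3  bus=[-]  L3: P0=I P1=S P2=S  mem[L3]=30
13. P1: load  L2  bus=[-]  L2: P0=I P1=S P2=S  mem[L2]=67
14. P0: load  L2  bus=[BusRd]  L2: P0=S P1=S P2=S  mem[L2]=67
15. P0: store L1 := 15  bus=[BusRdX,Flush]  L1: P0=M P1=I P2=I  mem[L1]=2
16. P0: load  L2  bus=[-]  L2: P0=S P1=S P2=S  mem[L2]=67
17. P2: store L3 := 38  bus=[BusUpgr]  L3: P0=I P1=I P2=M  mem[L3]=30
18. P1: load  L3  bus=[BusRd,Flush]  L3: P0=I P1=S P2=S  mem[L3]=38
19. P2: store L2 := 50  bus=[BusUpgr]  L2: P0=I P1=I P2=M  mem[L2]=67
20. P0: load  L1  bus=[-]  L1: P0=M P1=I P2=I  mem[L1]=2
21. P1: load  L3  bus=[-]  L3: P0=I P1=S P2=S  mem[L3]=38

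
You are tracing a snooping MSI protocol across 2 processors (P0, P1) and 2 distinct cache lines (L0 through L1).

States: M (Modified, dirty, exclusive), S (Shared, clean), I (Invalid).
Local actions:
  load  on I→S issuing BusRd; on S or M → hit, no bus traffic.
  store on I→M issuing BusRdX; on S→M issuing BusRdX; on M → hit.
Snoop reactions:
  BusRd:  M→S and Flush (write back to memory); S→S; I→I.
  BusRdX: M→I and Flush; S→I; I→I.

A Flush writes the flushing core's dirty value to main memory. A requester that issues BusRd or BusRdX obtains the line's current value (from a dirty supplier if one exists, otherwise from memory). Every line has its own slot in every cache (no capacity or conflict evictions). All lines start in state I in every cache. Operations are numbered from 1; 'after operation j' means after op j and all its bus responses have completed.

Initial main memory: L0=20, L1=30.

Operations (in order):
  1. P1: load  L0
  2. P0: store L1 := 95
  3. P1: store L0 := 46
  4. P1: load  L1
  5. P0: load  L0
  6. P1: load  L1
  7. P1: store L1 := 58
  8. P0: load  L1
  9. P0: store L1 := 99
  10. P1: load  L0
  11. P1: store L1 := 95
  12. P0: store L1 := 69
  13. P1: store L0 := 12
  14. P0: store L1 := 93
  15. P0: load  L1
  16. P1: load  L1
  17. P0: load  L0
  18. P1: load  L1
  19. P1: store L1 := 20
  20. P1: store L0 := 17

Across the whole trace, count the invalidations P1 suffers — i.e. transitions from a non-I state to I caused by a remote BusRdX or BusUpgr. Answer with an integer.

invalidations = 2

1. P1: load  L0  bus=[BusRd]  L0: P0=I P1=S  mem[L0]=20
2. P0: store L1 := 95  bus=[BusRdX]  L1: P0=M P1=I  mem[L1]=30
3. P1: store L0 := 46  bus=[BusRdX]  L0: P0=I P1=M  mem[L0]=20
4. P1: load  L1  bus=[BusRd,Flush]  L1: P0=S P1=S  mem[L1]=95
5. P0: load  L0  bus=[BusRd,Flush]  L0: P0=S P1=S  mem[L0]=46
6. P1: load  L1  bus=[-]  L1: P0=S P1=S  mem[L1]=95
7. P1: store L1 := 58  bus=[BusRdX]  L1: P0=I P1=M  mem[L1]=95
8. P0: load  L1  bus=[BusRd,Flush]  L1: P0=S P1=S  mem[L1]=58
9. P0: store L1 := 99  bus=[BusRdX]  L1: P0=M P1=I  mem[L1]=58
10. P1: load  L0  bus=[-]  L0: P0=S P1=S  mem[L0]=46
11. P1: store L1 := 95  bus=[BusRdX,Flush]  L1: P0=I P1=M  mem[L1]=99
12. P0: store L1 := 69  bus=[BusRdX,Flush]  L1: P0=M P1=I  mem[L1]=95
13. P1: store L0 := 12  bus=[BusRdX]  L0: P0=I P1=M  mem[L0]=46
14. P0: store L1 := 93  bus=[-]  L1: P0=M P1=I  mem[L1]=95
15. P0: load  L1  bus=[-]  L1: P0=M P1=I  mem[L1]=95
16. P1: load  L1  bus=[BusRd,Flush]  L1: P0=S P1=S  mem[L1]=93
17. P0: load  L0  bus=[BusRd,Flush]  L0: P0=S P1=S  mem[L0]=12
18. P1: load  L1  bus=[-]  L1: P0=S P1=S  mem[L1]=93
19. P1: store L1 := 20  bus=[BusRdX]  L1: P0=I P1=M  mem[L1]=93
20. P1: store L0 := 17  bus=[BusRdX]  L0: P0=I P1=M  mem[L0]=12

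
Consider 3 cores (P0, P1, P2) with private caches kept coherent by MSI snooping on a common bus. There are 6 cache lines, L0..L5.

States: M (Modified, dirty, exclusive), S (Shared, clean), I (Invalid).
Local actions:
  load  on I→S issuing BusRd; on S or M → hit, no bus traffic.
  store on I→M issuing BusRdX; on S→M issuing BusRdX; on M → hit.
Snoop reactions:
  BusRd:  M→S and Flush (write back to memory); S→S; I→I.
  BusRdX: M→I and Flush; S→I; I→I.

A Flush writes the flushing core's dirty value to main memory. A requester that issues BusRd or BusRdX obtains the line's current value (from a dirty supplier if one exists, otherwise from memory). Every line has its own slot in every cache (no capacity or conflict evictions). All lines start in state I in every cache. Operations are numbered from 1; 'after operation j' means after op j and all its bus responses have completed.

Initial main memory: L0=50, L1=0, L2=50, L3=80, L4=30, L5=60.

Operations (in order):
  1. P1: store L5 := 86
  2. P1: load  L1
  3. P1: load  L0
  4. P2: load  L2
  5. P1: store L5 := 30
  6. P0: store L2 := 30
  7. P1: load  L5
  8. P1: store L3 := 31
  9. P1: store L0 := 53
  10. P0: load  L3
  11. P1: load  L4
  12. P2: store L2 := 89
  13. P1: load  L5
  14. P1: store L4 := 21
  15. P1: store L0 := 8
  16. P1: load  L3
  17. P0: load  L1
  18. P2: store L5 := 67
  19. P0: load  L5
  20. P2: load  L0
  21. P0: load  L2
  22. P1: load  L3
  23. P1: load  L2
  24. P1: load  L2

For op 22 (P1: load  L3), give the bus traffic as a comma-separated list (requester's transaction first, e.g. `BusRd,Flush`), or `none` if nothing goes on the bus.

[1] P1: store L5 := 86 | P0:I, P1:M(86), P2:I | bus: BusRdX
[2] P1: load  L1 | P0:I, P1:S(0), P2:I | bus: BusRd
[3] P1: load  L0 | P0:I, P1:S(50), P2:I | bus: BusRd
[4] P2: load  L2 | P0:I, P1:I, P2:S(50) | bus: BusRd
[5] P1: store L5 := 30 | P0:I, P1:M(30), P2:I | bus: none
[6] P0: store L2 := 30 | P0:M(30), P1:I, P2:I | bus: BusRdX
[7] P1: load  L5 | P0:I, P1:M(30), P2:I | bus: none
[8] P1: store L3 := 31 | P0:I, P1:M(31), P2:I | bus: BusRdX
[9] P1: store L0 := 53 | P0:I, P1:M(53), P2:I | bus: BusRdX
[10] P0: load  L3 | P0:S(31), P1:S(31), P2:I | bus: BusRd,Flush
[11] P1: load  L4 | P0:I, P1:S(30), P2:I | bus: BusRd
[12] P2: store L2 := 89 | P0:I, P1:I, P2:M(89) | bus: BusRdX,Flush
[13] P1: load  L5 | P0:I, P1:M(30), P2:I | bus: none
[14] P1: store L4 := 21 | P0:I, P1:M(21), P2:I | bus: BusRdX
[15] P1: store L0 := 8 | P0:I, P1:M(8), P2:I | bus: none
[16] P1: load  L3 | P0:S(31), P1:S(31), P2:I | bus: none
[17] P0: load  L1 | P0:S(0), P1:S(0), P2:I | bus: BusRd
[18] P2: store L5 := 67 | P0:I, P1:I, P2:M(67) | bus: BusRdX,Flush
[19] P0: load  L5 | P0:S(67), P1:I, P2:S(67) | bus: BusRd,Flush
[20] P2: load  L0 | P0:I, P1:S(8), P2:S(8) | bus: BusRd,Flush
[21] P0: load  L2 | P0:S(89), P1:I, P2:S(89) | bus: BusRd,Flush
[22] P1: load  L3 | P0:S(31), P1:S(31), P2:I | bus: none
[23] P1: load  L2 | P0:S(89), P1:S(89), P2:S(89) | bus: BusRd
[24] P1: load  L2 | P0:S(89), P1:S(89), P2:S(89) | bus: none

bus = none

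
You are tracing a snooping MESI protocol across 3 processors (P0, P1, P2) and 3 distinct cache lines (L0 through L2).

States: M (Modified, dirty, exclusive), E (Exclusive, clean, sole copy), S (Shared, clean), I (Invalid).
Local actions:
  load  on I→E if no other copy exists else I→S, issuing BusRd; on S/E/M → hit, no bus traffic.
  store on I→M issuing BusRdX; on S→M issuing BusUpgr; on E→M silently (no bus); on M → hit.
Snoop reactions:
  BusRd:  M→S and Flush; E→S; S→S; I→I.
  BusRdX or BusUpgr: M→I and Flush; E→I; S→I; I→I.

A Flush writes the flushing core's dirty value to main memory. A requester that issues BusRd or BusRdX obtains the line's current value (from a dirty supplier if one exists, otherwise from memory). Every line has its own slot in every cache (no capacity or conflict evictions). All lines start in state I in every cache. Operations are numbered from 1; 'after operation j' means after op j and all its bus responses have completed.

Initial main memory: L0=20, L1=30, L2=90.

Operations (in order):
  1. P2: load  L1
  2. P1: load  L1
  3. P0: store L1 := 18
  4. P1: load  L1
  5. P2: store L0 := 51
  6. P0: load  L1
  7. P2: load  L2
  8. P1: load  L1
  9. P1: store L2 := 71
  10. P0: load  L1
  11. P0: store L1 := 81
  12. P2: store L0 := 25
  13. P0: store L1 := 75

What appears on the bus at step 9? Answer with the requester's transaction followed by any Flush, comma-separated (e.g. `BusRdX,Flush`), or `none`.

bus = BusRdX

step 1: P2: load  L1  ⟶  IIE  (L1)  txn=BusRd  M[L1]=30
step 2: P1: load  L1  ⟶  ISS  (L1)  txn=BusRd  M[L1]=30
step 3: P0: store L1 := 18  ⟶  MII  (L1)  txn=BusRdX  M[L1]=30
step 4: P1: load  L1  ⟶  SSI  (L1)  txn=BusRd+Flush  M[L1]=18
step 5: P2: store L0 := 51  ⟶  IIM  (L0)  txn=BusRdX  M[L0]=20
step 6: P0: load  L1  ⟶  SSI  (L1)  txn=∅  M[L1]=18
step 7: P2: load  L2  ⟶  IIE  (L2)  txn=BusRd  M[L2]=90
step 8: P1: load  L1  ⟶  SSI  (L1)  txn=∅  M[L1]=18
step 9: P1: store L2 := 71  ⟶  IMI  (L2)  txn=BusRdX  M[L2]=90
step 10: P0: load  L1  ⟶  SSI  (L1)  txn=∅  M[L1]=18
step 11: P0: store L1 := 81  ⟶  MII  (L1)  txn=BusUpgr  M[L1]=18
step 12: P2: store L0 := 25  ⟶  IIM  (L0)  txn=∅  M[L0]=20
step 13: P0: store L1 := 75  ⟶  MII  (L1)  txn=∅  M[L1]=18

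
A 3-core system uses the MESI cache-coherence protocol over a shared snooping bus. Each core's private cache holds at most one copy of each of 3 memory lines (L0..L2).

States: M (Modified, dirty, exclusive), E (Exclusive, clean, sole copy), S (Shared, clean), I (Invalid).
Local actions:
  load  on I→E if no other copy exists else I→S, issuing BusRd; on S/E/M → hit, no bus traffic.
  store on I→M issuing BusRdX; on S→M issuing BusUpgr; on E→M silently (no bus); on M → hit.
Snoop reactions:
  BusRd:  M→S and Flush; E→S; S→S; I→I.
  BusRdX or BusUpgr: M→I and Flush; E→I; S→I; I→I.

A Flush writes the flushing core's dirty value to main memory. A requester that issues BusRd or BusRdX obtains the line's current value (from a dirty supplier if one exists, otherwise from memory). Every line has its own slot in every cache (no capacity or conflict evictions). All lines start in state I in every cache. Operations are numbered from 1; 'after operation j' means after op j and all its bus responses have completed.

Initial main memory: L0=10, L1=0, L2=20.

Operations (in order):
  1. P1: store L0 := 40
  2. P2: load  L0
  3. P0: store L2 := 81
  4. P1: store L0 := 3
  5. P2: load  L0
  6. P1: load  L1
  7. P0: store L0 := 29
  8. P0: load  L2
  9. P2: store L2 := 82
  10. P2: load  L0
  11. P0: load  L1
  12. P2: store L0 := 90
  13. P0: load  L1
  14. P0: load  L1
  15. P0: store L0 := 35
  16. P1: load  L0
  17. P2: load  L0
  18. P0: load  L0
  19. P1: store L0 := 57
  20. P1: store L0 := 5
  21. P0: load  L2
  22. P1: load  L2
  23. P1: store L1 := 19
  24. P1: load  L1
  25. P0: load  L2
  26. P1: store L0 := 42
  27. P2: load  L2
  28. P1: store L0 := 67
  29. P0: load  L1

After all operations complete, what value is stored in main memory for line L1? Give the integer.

step 1: P1: store L0 := 40  ⟶  IMI  (L0)  txn=BusRdX  M[L0]=10
step 2: P2: load  L0  ⟶  ISS  (L0)  txn=BusRd+Flush  M[L0]=40
step 3: P0: store L2 := 81  ⟶  MII  (L2)  txn=BusRdX  M[L2]=20
step 4: P1: store L0 := 3  ⟶  IMI  (L0)  txn=BusUpgr  M[L0]=40
step 5: P2: load  L0  ⟶  ISS  (L0)  txn=BusRd+Flush  M[L0]=3
step 6: P1: load  L1  ⟶  IEI  (L1)  txn=BusRd  M[L1]=0
step 7: P0: store L0 := 29  ⟶  MII  (L0)  txn=BusRdX  M[L0]=3
step 8: P0: load  L2  ⟶  MII  (L2)  txn=∅  M[L2]=20
step 9: P2: store L2 := 82  ⟶  IIM  (L2)  txn=BusRdX+Flush  M[L2]=81
step 10: P2: load  L0  ⟶  SIS  (L0)  txn=BusRd+Flush  M[L0]=29
step 11: P0: load  L1  ⟶  SSI  (L1)  txn=BusRd  M[L1]=0
step 12: P2: store L0 := 90  ⟶  IIM  (L0)  txn=BusUpgr  M[L0]=29
step 13: P0: load  L1  ⟶  SSI  (L1)  txn=∅  M[L1]=0
step 14: P0: load  L1  ⟶  SSI  (L1)  txn=∅  M[L1]=0
step 15: P0: store L0 := 35  ⟶  MII  (L0)  txn=BusRdX+Flush  M[L0]=90
step 16: P1: load  L0  ⟶  SSI  (L0)  txn=BusRd+Flush  M[L0]=35
step 17: P2: load  L0  ⟶  SSS  (L0)  txn=BusRd  M[L0]=35
step 18: P0: load  L0  ⟶  SSS  (L0)  txn=∅  M[L0]=35
step 19: P1: store L0 := 57  ⟶  IMI  (L0)  txn=BusUpgr  M[L0]=35
step 20: P1: store L0 := 5  ⟶  IMI  (L0)  txn=∅  M[L0]=35
step 21: P0: load  L2  ⟶  SIS  (L2)  txn=BusRd+Flush  M[L2]=82
step 22: P1: load  L2  ⟶  SSS  (L2)  txn=BusRd  M[L2]=82
step 23: P1: store L1 := 19  ⟶  IMI  (L1)  txn=BusUpgr  M[L1]=0
step 24: P1: load  L1  ⟶  IMI  (L1)  txn=∅  M[L1]=0
step 25: P0: load  L2  ⟶  SSS  (L2)  txn=∅  M[L2]=82
step 26: P1: store L0 := 42  ⟶  IMI  (L0)  txn=∅  M[L0]=35
step 27: P2: load  L2  ⟶  SSS  (L2)  txn=∅  M[L2]=82
step 28: P1: store L0 := 67  ⟶  IMI  (L0)  txn=∅  M[L0]=35
step 29: P0: load  L1  ⟶  SSI  (L1)  txn=BusRd+Flush  M[L1]=19

memory[L1] = 19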